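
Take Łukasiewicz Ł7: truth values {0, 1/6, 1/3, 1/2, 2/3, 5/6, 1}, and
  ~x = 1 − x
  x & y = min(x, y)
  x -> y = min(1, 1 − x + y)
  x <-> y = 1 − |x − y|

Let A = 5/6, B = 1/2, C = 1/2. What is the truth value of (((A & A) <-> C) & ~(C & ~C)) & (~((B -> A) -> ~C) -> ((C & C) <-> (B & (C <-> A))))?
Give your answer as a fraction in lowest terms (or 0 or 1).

1/2

A & A = 5/6 & 5/6 = 5/6
(A & A) <-> C = 5/6 <-> 1/2 = 2/3
~C = ~1/2 = 1/2
C & ~C = 1/2 & 1/2 = 1/2
~(C & ~C) = ~1/2 = 1/2
((A & A) <-> C) & ~(C & ~C) = 2/3 & 1/2 = 1/2
B -> A = 1/2 -> 5/6 = 1
~C = ~1/2 = 1/2
(B -> A) -> ~C = 1 -> 1/2 = 1/2
~((B -> A) -> ~C) = ~1/2 = 1/2
C & C = 1/2 & 1/2 = 1/2
C <-> A = 1/2 <-> 5/6 = 2/3
B & (C <-> A) = 1/2 & 2/3 = 1/2
(C & C) <-> (B & (C <-> A)) = 1/2 <-> 1/2 = 1
~((B -> A) -> ~C) -> ((C & C) <-> (B & (C <-> A))) = 1/2 -> 1 = 1
(((A & A) <-> C) & ~(C & ~C)) & (~((B -> A) -> ~C) -> ((C & C) <-> (B & (C <-> A)))) = 1/2 & 1 = 1/2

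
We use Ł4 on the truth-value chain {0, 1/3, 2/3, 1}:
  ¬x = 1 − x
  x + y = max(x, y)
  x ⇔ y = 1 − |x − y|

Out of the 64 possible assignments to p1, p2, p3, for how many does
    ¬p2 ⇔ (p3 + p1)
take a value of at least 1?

value 1: 16 assignments (counts)
value 2/3: 24 assignments
value 1/3: 16 assignments
value 0: 8 assignments
So 16 of the 64 assignments meet the threshold.

16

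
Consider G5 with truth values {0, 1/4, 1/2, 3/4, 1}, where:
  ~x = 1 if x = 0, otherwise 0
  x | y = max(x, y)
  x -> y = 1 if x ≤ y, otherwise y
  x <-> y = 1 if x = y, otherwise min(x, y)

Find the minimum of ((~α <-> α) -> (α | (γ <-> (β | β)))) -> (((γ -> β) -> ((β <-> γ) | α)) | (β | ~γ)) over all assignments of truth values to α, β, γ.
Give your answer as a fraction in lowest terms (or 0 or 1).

Take α = 0, β = 1/2, γ = 1/4:
~α = ~0 = 1
~α <-> α = 1 <-> 0 = 0
β | β = 1/2 | 1/2 = 1/2
γ <-> (β | β) = 1/4 <-> 1/2 = 1/4
α | (γ <-> (β | β)) = 0 | 1/4 = 1/4
(~α <-> α) -> (α | (γ <-> (β | β))) = 0 -> 1/4 = 1
γ -> β = 1/4 -> 1/2 = 1
β <-> γ = 1/2 <-> 1/4 = 1/4
(β <-> γ) | α = 1/4 | 0 = 1/4
(γ -> β) -> ((β <-> γ) | α) = 1 -> 1/4 = 1/4
~γ = ~1/4 = 0
β | ~γ = 1/2 | 0 = 1/2
((γ -> β) -> ((β <-> γ) | α)) | (β | ~γ) = 1/4 | 1/2 = 1/2
((~α <-> α) -> (α | (γ <-> (β | β)))) -> (((γ -> β) -> ((β <-> γ) | α)) | (β | ~γ)) = 1 -> 1/2 = 1/2
No assignment yields a value below 1/2, so this is the minimum.

1/2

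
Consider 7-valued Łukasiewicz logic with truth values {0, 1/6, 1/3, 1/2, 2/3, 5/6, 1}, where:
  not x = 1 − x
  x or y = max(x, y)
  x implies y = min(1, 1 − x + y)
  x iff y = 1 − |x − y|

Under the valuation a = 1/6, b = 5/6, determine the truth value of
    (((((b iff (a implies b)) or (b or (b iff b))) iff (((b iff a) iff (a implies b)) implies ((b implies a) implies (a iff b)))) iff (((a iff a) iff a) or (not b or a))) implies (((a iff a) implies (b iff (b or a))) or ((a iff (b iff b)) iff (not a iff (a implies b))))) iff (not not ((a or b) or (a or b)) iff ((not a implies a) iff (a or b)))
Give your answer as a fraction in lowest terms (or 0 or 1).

a implies b = 1/6 implies 5/6 = 1
b iff (a implies b) = 5/6 iff 1 = 5/6
b iff b = 5/6 iff 5/6 = 1
b or (b iff b) = 5/6 or 1 = 1
(b iff (a implies b)) or (b or (b iff b)) = 5/6 or 1 = 1
b iff a = 5/6 iff 1/6 = 1/3
a implies b = 1/6 implies 5/6 = 1
(b iff a) iff (a implies b) = 1/3 iff 1 = 1/3
b implies a = 5/6 implies 1/6 = 1/3
a iff b = 1/6 iff 5/6 = 1/3
(b implies a) implies (a iff b) = 1/3 implies 1/3 = 1
((b iff a) iff (a implies b)) implies ((b implies a) implies (a iff b)) = 1/3 implies 1 = 1
((b iff (a implies b)) or (b or (b iff b))) iff (((b iff a) iff (a implies b)) implies ((b implies a) implies (a iff b))) = 1 iff 1 = 1
a iff a = 1/6 iff 1/6 = 1
(a iff a) iff a = 1 iff 1/6 = 1/6
not b = not 5/6 = 1/6
not b or a = 1/6 or 1/6 = 1/6
((a iff a) iff a) or (not b or a) = 1/6 or 1/6 = 1/6
(((b iff (a implies b)) or (b or (b iff b))) iff (((b iff a) iff (a implies b)) implies ((b implies a) implies (a iff b)))) iff (((a iff a) iff a) or (not b or a)) = 1 iff 1/6 = 1/6
a iff a = 1/6 iff 1/6 = 1
b or a = 5/6 or 1/6 = 5/6
b iff (b or a) = 5/6 iff 5/6 = 1
(a iff a) implies (b iff (b or a)) = 1 implies 1 = 1
b iff b = 5/6 iff 5/6 = 1
a iff (b iff b) = 1/6 iff 1 = 1/6
not a = not 1/6 = 5/6
a implies b = 1/6 implies 5/6 = 1
not a iff (a implies b) = 5/6 iff 1 = 5/6
(a iff (b iff b)) iff (not a iff (a implies b)) = 1/6 iff 5/6 = 1/3
((a iff a) implies (b iff (b or a))) or ((a iff (b iff b)) iff (not a iff (a implies b))) = 1 or 1/3 = 1
((((b iff (a implies b)) or (b or (b iff b))) iff (((b iff a) iff (a implies b)) implies ((b implies a) implies (a iff b)))) iff (((a iff a) iff a) or (not b or a))) implies (((a iff a) implies (b iff (b or a))) or ((a iff (b iff b)) iff (not a iff (a implies b)))) = 1/6 implies 1 = 1
a or b = 1/6 or 5/6 = 5/6
a or b = 1/6 or 5/6 = 5/6
(a or b) or (a or b) = 5/6 or 5/6 = 5/6
not ((a or b) or (a or b)) = not 5/6 = 1/6
not not ((a or b) or (a or b)) = not 1/6 = 5/6
not a = not 1/6 = 5/6
not a implies a = 5/6 implies 1/6 = 1/3
a or b = 1/6 or 5/6 = 5/6
(not a implies a) iff (a or b) = 1/3 iff 5/6 = 1/2
not not ((a or b) or (a or b)) iff ((not a implies a) iff (a or b)) = 5/6 iff 1/2 = 2/3
(((((b iff (a implies b)) or (b or (b iff b))) iff (((b iff a) iff (a implies b)) implies ((b implies a) implies (a iff b)))) iff (((a iff a) iff a) or (not b or a))) implies (((a iff a) implies (b iff (b or a))) or ((a iff (b iff b)) iff (not a iff (a implies b))))) iff (not not ((a or b) or (a or b)) iff ((not a implies a) iff (a or b))) = 1 iff 2/3 = 2/3

2/3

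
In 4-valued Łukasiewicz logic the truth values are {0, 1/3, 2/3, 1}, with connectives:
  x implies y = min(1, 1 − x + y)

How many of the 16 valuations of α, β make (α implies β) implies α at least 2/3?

α = 0, β = 0 ↦ 0  <
α = 0, β = 1/3 ↦ 0  <
α = 0, β = 2/3 ↦ 0  <
α = 0, β = 1 ↦ 0  <
α = 1/3, β = 0 ↦ 2/3  ≥
α = 1/3, β = 1/3 ↦ 1/3  <
α = 1/3, β = 2/3 ↦ 1/3  <
α = 1/3, β = 1 ↦ 1/3  <
α = 2/3, β = 0 ↦ 1  ≥
α = 2/3, β = 1/3 ↦ 1  ≥
α = 2/3, β = 2/3 ↦ 2/3  ≥
α = 2/3, β = 1 ↦ 2/3  ≥
α = 1, β = 0 ↦ 1  ≥
α = 1, β = 1/3 ↦ 1  ≥
α = 1, β = 2/3 ↦ 1  ≥
α = 1, β = 1 ↦ 1  ≥
So 9 of the 16 assignments meet the threshold.

9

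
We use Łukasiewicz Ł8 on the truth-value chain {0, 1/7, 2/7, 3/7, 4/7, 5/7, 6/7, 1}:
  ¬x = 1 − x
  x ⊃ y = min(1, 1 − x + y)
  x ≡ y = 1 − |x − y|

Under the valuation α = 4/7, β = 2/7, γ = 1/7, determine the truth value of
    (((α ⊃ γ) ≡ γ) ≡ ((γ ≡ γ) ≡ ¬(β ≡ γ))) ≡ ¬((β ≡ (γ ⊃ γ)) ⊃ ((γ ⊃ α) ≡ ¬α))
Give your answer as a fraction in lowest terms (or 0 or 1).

3/7

α ⊃ γ = 4/7 ⊃ 1/7 = 4/7
(α ⊃ γ) ≡ γ = 4/7 ≡ 1/7 = 4/7
γ ≡ γ = 1/7 ≡ 1/7 = 1
β ≡ γ = 2/7 ≡ 1/7 = 6/7
¬(β ≡ γ) = ¬6/7 = 1/7
(γ ≡ γ) ≡ ¬(β ≡ γ) = 1 ≡ 1/7 = 1/7
((α ⊃ γ) ≡ γ) ≡ ((γ ≡ γ) ≡ ¬(β ≡ γ)) = 4/7 ≡ 1/7 = 4/7
γ ⊃ γ = 1/7 ⊃ 1/7 = 1
β ≡ (γ ⊃ γ) = 2/7 ≡ 1 = 2/7
γ ⊃ α = 1/7 ⊃ 4/7 = 1
¬α = ¬4/7 = 3/7
(γ ⊃ α) ≡ ¬α = 1 ≡ 3/7 = 3/7
(β ≡ (γ ⊃ γ)) ⊃ ((γ ⊃ α) ≡ ¬α) = 2/7 ⊃ 3/7 = 1
¬((β ≡ (γ ⊃ γ)) ⊃ ((γ ⊃ α) ≡ ¬α)) = ¬1 = 0
(((α ⊃ γ) ≡ γ) ≡ ((γ ≡ γ) ≡ ¬(β ≡ γ))) ≡ ¬((β ≡ (γ ⊃ γ)) ⊃ ((γ ⊃ α) ≡ ¬α)) = 4/7 ≡ 0 = 3/7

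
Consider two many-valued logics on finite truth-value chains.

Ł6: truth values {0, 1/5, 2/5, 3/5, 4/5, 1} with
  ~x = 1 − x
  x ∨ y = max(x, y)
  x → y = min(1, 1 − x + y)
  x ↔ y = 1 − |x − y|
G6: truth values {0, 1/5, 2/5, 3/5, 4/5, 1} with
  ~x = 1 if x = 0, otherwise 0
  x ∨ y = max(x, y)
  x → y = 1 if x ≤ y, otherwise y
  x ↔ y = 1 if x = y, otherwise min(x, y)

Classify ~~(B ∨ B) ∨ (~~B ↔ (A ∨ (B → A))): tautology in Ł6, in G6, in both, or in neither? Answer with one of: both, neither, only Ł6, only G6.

neither

In Ł6: at A = 0, B = 0 the value is 0 — not a tautology.
In G6: at A = 0, B = 0 the value is 0 — not a tautology.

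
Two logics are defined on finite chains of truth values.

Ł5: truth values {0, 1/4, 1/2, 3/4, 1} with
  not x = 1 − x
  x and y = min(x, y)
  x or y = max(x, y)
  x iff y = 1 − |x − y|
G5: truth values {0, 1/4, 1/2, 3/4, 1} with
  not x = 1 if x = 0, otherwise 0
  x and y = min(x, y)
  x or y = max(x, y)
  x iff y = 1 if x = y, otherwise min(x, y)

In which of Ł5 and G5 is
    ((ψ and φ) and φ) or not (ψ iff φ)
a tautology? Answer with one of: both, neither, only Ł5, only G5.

In Ł5: at φ = 0, ψ = 0 the value is 0 — not a tautology.
In G5: at φ = 0, ψ = 0 the value is 0 — not a tautology.

neither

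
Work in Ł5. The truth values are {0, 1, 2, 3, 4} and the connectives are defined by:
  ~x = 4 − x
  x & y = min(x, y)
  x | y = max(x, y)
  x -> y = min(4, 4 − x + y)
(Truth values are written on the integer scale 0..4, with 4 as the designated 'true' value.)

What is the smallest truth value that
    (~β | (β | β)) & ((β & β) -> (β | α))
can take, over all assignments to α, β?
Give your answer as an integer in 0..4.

Take α = 0, β = 2:
~β = ~2 = 2
β | β = 2 | 2 = 2
~β | (β | β) = 2 | 2 = 2
β & β = 2 & 2 = 2
β | α = 2 | 0 = 2
(β & β) -> (β | α) = 2 -> 2 = 4
(~β | (β | β)) & ((β & β) -> (β | α)) = 2 & 4 = 2
No assignment yields a value below 2, so this is the minimum.

2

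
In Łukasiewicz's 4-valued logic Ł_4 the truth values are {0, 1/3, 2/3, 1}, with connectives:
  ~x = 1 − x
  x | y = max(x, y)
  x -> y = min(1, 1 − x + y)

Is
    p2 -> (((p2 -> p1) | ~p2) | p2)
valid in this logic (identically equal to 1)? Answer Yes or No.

Yes

p1 = 0, p2 = 0 ↦ 1
p1 = 0, p2 = 1/3 ↦ 1
p1 = 0, p2 = 2/3 ↦ 1
p1 = 0, p2 = 1 ↦ 1
p1 = 1/3, p2 = 0 ↦ 1
p1 = 1/3, p2 = 1/3 ↦ 1
p1 = 1/3, p2 = 2/3 ↦ 1
p1 = 1/3, p2 = 1 ↦ 1
p1 = 2/3, p2 = 0 ↦ 1
p1 = 2/3, p2 = 1/3 ↦ 1
p1 = 2/3, p2 = 2/3 ↦ 1
p1 = 2/3, p2 = 1 ↦ 1
p1 = 1, p2 = 0 ↦ 1
p1 = 1, p2 = 1/3 ↦ 1
p1 = 1, p2 = 2/3 ↦ 1
p1 = 1, p2 = 1 ↦ 1
Every assignment gives a value ≥ 1.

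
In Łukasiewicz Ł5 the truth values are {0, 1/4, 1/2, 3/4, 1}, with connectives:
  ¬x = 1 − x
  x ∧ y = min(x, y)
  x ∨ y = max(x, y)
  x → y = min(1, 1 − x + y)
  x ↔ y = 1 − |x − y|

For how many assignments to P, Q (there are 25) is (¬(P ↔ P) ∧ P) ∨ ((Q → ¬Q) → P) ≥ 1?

value 1: 11 assignments (counts)
value 3/4: 4 assignments
value 1/2: 4 assignments
value 1/4: 3 assignments
value 0: 3 assignments
So 11 of the 25 assignments meet the threshold.

11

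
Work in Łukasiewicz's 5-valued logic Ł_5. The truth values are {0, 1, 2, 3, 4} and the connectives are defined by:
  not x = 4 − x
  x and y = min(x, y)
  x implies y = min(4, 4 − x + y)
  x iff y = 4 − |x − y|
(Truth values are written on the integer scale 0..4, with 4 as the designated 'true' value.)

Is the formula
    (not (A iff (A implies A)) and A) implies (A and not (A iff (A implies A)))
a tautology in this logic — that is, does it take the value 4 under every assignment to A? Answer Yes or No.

A = 0 ↦ 4
A = 1 ↦ 4
A = 2 ↦ 4
A = 3 ↦ 4
A = 4 ↦ 4
Every assignment gives a value ≥ 4.

Yes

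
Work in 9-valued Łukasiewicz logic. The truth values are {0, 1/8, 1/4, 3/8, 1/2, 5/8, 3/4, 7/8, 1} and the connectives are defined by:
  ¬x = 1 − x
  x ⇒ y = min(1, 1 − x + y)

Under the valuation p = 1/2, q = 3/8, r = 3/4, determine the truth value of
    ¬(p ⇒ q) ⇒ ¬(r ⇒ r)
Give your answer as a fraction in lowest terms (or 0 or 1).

7/8

p ⇒ q = 1/2 ⇒ 3/8 = 7/8
¬(p ⇒ q) = ¬7/8 = 1/8
r ⇒ r = 3/4 ⇒ 3/4 = 1
¬(r ⇒ r) = ¬1 = 0
¬(p ⇒ q) ⇒ ¬(r ⇒ r) = 1/8 ⇒ 0 = 7/8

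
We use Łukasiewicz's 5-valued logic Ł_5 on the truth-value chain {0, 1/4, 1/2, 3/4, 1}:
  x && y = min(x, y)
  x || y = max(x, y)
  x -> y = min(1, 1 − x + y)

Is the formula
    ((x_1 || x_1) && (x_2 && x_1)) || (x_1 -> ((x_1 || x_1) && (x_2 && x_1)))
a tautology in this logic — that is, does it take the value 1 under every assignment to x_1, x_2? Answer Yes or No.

No

Counterexample: take x_1 = 1/4, x_2 = 0.
x_1 || x_1 = 1/4 || 1/4 = 1/4
x_2 && x_1 = 0 && 1/4 = 0
(x_1 || x_1) && (x_2 && x_1) = 1/4 && 0 = 0
x_1 -> ((x_1 || x_1) && (x_2 && x_1)) = 1/4 -> 0 = 3/4
((x_1 || x_1) && (x_2 && x_1)) || (x_1 -> ((x_1 || x_1) && (x_2 && x_1))) = 0 || 3/4 = 3/4
This gives 3/4 ≠ 1.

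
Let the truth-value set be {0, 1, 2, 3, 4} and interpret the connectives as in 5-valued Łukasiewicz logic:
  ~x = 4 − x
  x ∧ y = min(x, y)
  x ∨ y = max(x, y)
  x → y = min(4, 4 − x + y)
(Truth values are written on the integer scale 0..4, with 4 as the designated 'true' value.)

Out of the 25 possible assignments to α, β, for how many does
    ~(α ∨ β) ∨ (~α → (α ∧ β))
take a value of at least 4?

13

value 4: 13 assignments (counts)
value 3: 5 assignments
value 2: 5 assignments
value 1: 1 assignment
value 0: 1 assignment
So 13 of the 25 assignments meet the threshold.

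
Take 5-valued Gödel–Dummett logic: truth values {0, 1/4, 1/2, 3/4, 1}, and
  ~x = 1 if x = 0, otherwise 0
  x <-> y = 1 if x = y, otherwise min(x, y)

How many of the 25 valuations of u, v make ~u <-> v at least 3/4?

6

value 1: 5 assignments (counts)
value 3/4: 1 assignment (counts)
value 1/2: 1 assignment
value 1/4: 1 assignment
value 0: 17 assignments
So 6 of the 25 assignments meet the threshold.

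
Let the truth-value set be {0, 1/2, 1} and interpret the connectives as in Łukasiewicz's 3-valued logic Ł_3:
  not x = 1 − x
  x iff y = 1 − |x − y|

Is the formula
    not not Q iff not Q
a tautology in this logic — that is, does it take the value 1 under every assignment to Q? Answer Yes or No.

No

Counterexample: take Q = 0.
not Q = not 0 = 1
not not Q = not 1 = 0
not Q = not 0 = 1
not not Q iff not Q = 0 iff 1 = 0
This gives 0 ≠ 1.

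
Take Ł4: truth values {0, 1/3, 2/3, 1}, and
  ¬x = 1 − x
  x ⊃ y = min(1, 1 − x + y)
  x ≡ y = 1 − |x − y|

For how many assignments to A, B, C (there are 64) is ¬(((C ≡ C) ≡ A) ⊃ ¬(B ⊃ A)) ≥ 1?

value 1: 16 assignments (counts)
value 2/3: 12 assignments
value 1/3: 12 assignments
value 0: 24 assignments
So 16 of the 64 assignments meet the threshold.

16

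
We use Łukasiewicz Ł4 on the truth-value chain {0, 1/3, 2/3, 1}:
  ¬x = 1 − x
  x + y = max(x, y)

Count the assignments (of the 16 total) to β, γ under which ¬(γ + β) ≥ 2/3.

4

β = 0, γ = 0 ↦ 1  ≥
β = 0, γ = 1/3 ↦ 2/3  ≥
β = 0, γ = 2/3 ↦ 1/3  <
β = 0, γ = 1 ↦ 0  <
β = 1/3, γ = 0 ↦ 2/3  ≥
β = 1/3, γ = 1/3 ↦ 2/3  ≥
β = 1/3, γ = 2/3 ↦ 1/3  <
β = 1/3, γ = 1 ↦ 0  <
β = 2/3, γ = 0 ↦ 1/3  <
β = 2/3, γ = 1/3 ↦ 1/3  <
β = 2/3, γ = 2/3 ↦ 1/3  <
β = 2/3, γ = 1 ↦ 0  <
β = 1, γ = 0 ↦ 0  <
β = 1, γ = 1/3 ↦ 0  <
β = 1, γ = 2/3 ↦ 0  <
β = 1, γ = 1 ↦ 0  <
So 4 of the 16 assignments meet the threshold.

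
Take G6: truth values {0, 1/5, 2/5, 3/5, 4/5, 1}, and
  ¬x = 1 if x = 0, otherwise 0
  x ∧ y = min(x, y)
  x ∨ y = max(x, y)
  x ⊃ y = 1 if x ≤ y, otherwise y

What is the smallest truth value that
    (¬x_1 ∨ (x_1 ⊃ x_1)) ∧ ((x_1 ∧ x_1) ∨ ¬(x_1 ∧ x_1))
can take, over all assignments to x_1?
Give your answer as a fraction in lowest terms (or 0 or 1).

Take x_1 = 1/5:
¬x_1 = ¬1/5 = 0
x_1 ⊃ x_1 = 1/5 ⊃ 1/5 = 1
¬x_1 ∨ (x_1 ⊃ x_1) = 0 ∨ 1 = 1
x_1 ∧ x_1 = 1/5 ∧ 1/5 = 1/5
x_1 ∧ x_1 = 1/5 ∧ 1/5 = 1/5
¬(x_1 ∧ x_1) = ¬1/5 = 0
(x_1 ∧ x_1) ∨ ¬(x_1 ∧ x_1) = 1/5 ∨ 0 = 1/5
(¬x_1 ∨ (x_1 ⊃ x_1)) ∧ ((x_1 ∧ x_1) ∨ ¬(x_1 ∧ x_1)) = 1 ∧ 1/5 = 1/5
No assignment yields a value below 1/5, so this is the minimum.

1/5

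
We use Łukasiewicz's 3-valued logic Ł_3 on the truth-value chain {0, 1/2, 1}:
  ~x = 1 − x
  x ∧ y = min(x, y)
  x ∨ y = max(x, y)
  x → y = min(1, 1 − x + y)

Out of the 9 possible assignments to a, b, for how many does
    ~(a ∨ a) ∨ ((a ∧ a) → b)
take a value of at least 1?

6

a = 0, b = 0 ↦ 1  ≥
a = 0, b = 1/2 ↦ 1  ≥
a = 0, b = 1 ↦ 1  ≥
a = 1/2, b = 0 ↦ 1/2  <
a = 1/2, b = 1/2 ↦ 1  ≥
a = 1/2, b = 1 ↦ 1  ≥
a = 1, b = 0 ↦ 0  <
a = 1, b = 1/2 ↦ 1/2  <
a = 1, b = 1 ↦ 1  ≥
So 6 of the 9 assignments meet the threshold.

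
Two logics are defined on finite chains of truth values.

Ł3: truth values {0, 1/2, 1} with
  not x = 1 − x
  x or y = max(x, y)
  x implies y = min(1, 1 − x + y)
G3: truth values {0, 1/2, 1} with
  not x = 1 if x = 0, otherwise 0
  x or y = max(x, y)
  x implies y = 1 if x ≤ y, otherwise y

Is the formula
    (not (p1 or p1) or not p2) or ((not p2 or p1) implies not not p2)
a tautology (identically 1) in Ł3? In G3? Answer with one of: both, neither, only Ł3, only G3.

only G3

In Ł3: at p1 = 1, p2 = 1/2 the value is 1/2 — not a tautology.
In G3: every assignment gives 1 — tautology.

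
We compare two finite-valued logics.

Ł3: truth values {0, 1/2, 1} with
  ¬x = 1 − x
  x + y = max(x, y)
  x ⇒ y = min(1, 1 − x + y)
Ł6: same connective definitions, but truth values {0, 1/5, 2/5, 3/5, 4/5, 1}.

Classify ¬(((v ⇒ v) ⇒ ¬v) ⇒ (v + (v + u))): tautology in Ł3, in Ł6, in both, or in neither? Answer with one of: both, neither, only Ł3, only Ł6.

In Ł3: at u = 0, v = 1/2 the value is 0 — not a tautology.
In Ł6: at u = 0, v = 1/5 the value is 3/5 — not a tautology.

neither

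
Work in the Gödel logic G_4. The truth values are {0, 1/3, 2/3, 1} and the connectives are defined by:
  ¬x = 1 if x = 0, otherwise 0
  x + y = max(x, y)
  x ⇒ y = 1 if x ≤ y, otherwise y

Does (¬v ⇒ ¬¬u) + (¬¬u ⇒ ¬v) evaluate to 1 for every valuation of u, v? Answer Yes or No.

Yes

u = 0, v = 0 ↦ 1
u = 0, v = 1/3 ↦ 1
u = 0, v = 2/3 ↦ 1
u = 0, v = 1 ↦ 1
u = 1/3, v = 0 ↦ 1
u = 1/3, v = 1/3 ↦ 1
u = 1/3, v = 2/3 ↦ 1
u = 1/3, v = 1 ↦ 1
u = 2/3, v = 0 ↦ 1
u = 2/3, v = 1/3 ↦ 1
u = 2/3, v = 2/3 ↦ 1
u = 2/3, v = 1 ↦ 1
u = 1, v = 0 ↦ 1
u = 1, v = 1/3 ↦ 1
u = 1, v = 2/3 ↦ 1
u = 1, v = 1 ↦ 1
Every assignment gives a value ≥ 1.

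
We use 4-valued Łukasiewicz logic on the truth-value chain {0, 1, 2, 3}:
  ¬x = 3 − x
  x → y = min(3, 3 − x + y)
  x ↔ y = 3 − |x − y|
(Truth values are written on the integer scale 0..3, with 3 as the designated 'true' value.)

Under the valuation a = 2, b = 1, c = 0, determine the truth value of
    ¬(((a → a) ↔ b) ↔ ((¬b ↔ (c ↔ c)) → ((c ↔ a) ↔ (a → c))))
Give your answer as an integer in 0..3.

2

a → a = 2 → 2 = 3
(a → a) ↔ b = 3 ↔ 1 = 1
¬b = ¬1 = 2
c ↔ c = 0 ↔ 0 = 3
¬b ↔ (c ↔ c) = 2 ↔ 3 = 2
c ↔ a = 0 ↔ 2 = 1
a → c = 2 → 0 = 1
(c ↔ a) ↔ (a → c) = 1 ↔ 1 = 3
(¬b ↔ (c ↔ c)) → ((c ↔ a) ↔ (a → c)) = 2 → 3 = 3
((a → a) ↔ b) ↔ ((¬b ↔ (c ↔ c)) → ((c ↔ a) ↔ (a → c))) = 1 ↔ 3 = 1
¬(((a → a) ↔ b) ↔ ((¬b ↔ (c ↔ c)) → ((c ↔ a) ↔ (a → c)))) = ¬1 = 2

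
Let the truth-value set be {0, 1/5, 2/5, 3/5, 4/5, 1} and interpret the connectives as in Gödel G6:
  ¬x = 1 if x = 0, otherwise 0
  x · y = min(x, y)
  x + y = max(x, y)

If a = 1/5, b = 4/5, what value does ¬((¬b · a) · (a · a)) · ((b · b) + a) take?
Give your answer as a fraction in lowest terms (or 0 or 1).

4/5

¬b = ¬4/5 = 0
¬b · a = 0 · 1/5 = 0
a · a = 1/5 · 1/5 = 1/5
(¬b · a) · (a · a) = 0 · 1/5 = 0
¬((¬b · a) · (a · a)) = ¬0 = 1
b · b = 4/5 · 4/5 = 4/5
(b · b) + a = 4/5 + 1/5 = 4/5
¬((¬b · a) · (a · a)) · ((b · b) + a) = 1 · 4/5 = 4/5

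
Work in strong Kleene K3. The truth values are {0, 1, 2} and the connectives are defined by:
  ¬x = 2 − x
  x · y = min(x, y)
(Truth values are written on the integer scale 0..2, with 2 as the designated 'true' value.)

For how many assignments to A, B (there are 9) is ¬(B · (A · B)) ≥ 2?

5

A = 0, B = 0 ↦ 2  ≥
A = 0, B = 1 ↦ 2  ≥
A = 0, B = 2 ↦ 2  ≥
A = 1, B = 0 ↦ 2  ≥
A = 1, B = 1 ↦ 1  <
A = 1, B = 2 ↦ 1  <
A = 2, B = 0 ↦ 2  ≥
A = 2, B = 1 ↦ 1  <
A = 2, B = 2 ↦ 0  <
So 5 of the 9 assignments meet the threshold.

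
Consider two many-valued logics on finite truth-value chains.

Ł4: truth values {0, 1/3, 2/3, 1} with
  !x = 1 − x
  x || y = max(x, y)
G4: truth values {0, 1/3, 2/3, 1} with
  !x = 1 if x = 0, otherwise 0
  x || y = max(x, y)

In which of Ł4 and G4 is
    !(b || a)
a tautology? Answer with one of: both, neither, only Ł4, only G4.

neither

In Ł4: at a = 0, b = 1/3 the value is 2/3 — not a tautology.
In G4: at a = 0, b = 1/3 the value is 0 — not a tautology.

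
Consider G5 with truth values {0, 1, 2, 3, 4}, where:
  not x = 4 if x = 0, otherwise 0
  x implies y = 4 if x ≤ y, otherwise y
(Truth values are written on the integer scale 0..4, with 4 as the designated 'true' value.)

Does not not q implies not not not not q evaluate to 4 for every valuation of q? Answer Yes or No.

q = 0 ↦ 4
q = 1 ↦ 4
q = 2 ↦ 4
q = 3 ↦ 4
q = 4 ↦ 4
Every assignment gives a value ≥ 4.

Yes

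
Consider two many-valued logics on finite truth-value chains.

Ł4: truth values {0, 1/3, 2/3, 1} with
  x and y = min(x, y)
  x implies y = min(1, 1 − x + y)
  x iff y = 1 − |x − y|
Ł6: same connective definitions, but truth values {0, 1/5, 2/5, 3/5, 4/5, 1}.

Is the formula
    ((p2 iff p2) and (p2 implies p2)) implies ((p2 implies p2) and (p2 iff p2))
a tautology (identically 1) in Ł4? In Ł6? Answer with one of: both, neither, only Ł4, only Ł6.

both

In Ł4: every assignment gives 1 — tautology.
In Ł6: every assignment gives 1 — tautology.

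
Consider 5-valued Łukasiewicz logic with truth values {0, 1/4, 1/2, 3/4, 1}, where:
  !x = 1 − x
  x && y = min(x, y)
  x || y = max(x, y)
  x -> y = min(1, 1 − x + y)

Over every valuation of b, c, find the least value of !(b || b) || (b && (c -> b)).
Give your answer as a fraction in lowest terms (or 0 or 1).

1/2

Take b = 1/2, c = 0:
b || b = 1/2 || 1/2 = 1/2
!(b || b) = !1/2 = 1/2
c -> b = 0 -> 1/2 = 1
b && (c -> b) = 1/2 && 1 = 1/2
!(b || b) || (b && (c -> b)) = 1/2 || 1/2 = 1/2
No assignment yields a value below 1/2, so this is the minimum.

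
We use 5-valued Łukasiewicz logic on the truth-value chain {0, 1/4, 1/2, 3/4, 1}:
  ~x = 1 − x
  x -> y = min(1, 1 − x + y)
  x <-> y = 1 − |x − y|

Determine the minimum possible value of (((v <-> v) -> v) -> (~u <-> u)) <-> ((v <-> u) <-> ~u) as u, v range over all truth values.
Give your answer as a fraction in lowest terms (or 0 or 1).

Take u = 1/2, v = 1/2:
v <-> v = 1/2 <-> 1/2 = 1
(v <-> v) -> v = 1 -> 1/2 = 1/2
~u = ~1/2 = 1/2
~u <-> u = 1/2 <-> 1/2 = 1
((v <-> v) -> v) -> (~u <-> u) = 1/2 -> 1 = 1
v <-> u = 1/2 <-> 1/2 = 1
~u = ~1/2 = 1/2
(v <-> u) <-> ~u = 1 <-> 1/2 = 1/2
(((v <-> v) -> v) -> (~u <-> u)) <-> ((v <-> u) <-> ~u) = 1 <-> 1/2 = 1/2
No assignment yields a value below 1/2, so this is the minimum.

1/2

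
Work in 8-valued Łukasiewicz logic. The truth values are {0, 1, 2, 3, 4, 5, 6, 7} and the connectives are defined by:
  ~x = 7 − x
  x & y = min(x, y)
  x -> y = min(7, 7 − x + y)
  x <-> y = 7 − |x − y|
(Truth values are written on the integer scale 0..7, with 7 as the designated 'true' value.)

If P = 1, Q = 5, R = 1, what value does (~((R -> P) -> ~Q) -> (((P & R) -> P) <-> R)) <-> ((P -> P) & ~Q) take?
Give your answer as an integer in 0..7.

6

R -> P = 1 -> 1 = 7
~Q = ~5 = 2
(R -> P) -> ~Q = 7 -> 2 = 2
~((R -> P) -> ~Q) = ~2 = 5
P & R = 1 & 1 = 1
(P & R) -> P = 1 -> 1 = 7
((P & R) -> P) <-> R = 7 <-> 1 = 1
~((R -> P) -> ~Q) -> (((P & R) -> P) <-> R) = 5 -> 1 = 3
P -> P = 1 -> 1 = 7
~Q = ~5 = 2
(P -> P) & ~Q = 7 & 2 = 2
(~((R -> P) -> ~Q) -> (((P & R) -> P) <-> R)) <-> ((P -> P) & ~Q) = 3 <-> 2 = 6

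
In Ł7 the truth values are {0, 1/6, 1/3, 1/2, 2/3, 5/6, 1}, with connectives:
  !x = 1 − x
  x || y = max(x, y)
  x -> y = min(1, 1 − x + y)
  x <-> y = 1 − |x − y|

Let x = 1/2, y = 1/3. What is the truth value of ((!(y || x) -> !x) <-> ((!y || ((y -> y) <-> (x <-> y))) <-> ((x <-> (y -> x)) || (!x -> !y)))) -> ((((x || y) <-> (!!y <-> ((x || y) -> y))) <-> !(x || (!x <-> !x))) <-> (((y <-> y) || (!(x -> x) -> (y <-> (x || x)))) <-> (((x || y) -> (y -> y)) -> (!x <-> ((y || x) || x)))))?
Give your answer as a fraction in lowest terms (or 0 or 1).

y || x = 1/3 || 1/2 = 1/2
!(y || x) = !1/2 = 1/2
!x = !1/2 = 1/2
!(y || x) -> !x = 1/2 -> 1/2 = 1
!y = !1/3 = 2/3
y -> y = 1/3 -> 1/3 = 1
x <-> y = 1/2 <-> 1/3 = 5/6
(y -> y) <-> (x <-> y) = 1 <-> 5/6 = 5/6
!y || ((y -> y) <-> (x <-> y)) = 2/3 || 5/6 = 5/6
y -> x = 1/3 -> 1/2 = 1
x <-> (y -> x) = 1/2 <-> 1 = 1/2
!x = !1/2 = 1/2
!y = !1/3 = 2/3
!x -> !y = 1/2 -> 2/3 = 1
(x <-> (y -> x)) || (!x -> !y) = 1/2 || 1 = 1
(!y || ((y -> y) <-> (x <-> y))) <-> ((x <-> (y -> x)) || (!x -> !y)) = 5/6 <-> 1 = 5/6
(!(y || x) -> !x) <-> ((!y || ((y -> y) <-> (x <-> y))) <-> ((x <-> (y -> x)) || (!x -> !y))) = 1 <-> 5/6 = 5/6
x || y = 1/2 || 1/3 = 1/2
!y = !1/3 = 2/3
!!y = !2/3 = 1/3
x || y = 1/2 || 1/3 = 1/2
(x || y) -> y = 1/2 -> 1/3 = 5/6
!!y <-> ((x || y) -> y) = 1/3 <-> 5/6 = 1/2
(x || y) <-> (!!y <-> ((x || y) -> y)) = 1/2 <-> 1/2 = 1
!x = !1/2 = 1/2
!x = !1/2 = 1/2
!x <-> !x = 1/2 <-> 1/2 = 1
x || (!x <-> !x) = 1/2 || 1 = 1
!(x || (!x <-> !x)) = !1 = 0
((x || y) <-> (!!y <-> ((x || y) -> y))) <-> !(x || (!x <-> !x)) = 1 <-> 0 = 0
y <-> y = 1/3 <-> 1/3 = 1
x -> x = 1/2 -> 1/2 = 1
!(x -> x) = !1 = 0
x || x = 1/2 || 1/2 = 1/2
y <-> (x || x) = 1/3 <-> 1/2 = 5/6
!(x -> x) -> (y <-> (x || x)) = 0 -> 5/6 = 1
(y <-> y) || (!(x -> x) -> (y <-> (x || x))) = 1 || 1 = 1
x || y = 1/2 || 1/3 = 1/2
y -> y = 1/3 -> 1/3 = 1
(x || y) -> (y -> y) = 1/2 -> 1 = 1
!x = !1/2 = 1/2
y || x = 1/3 || 1/2 = 1/2
(y || x) || x = 1/2 || 1/2 = 1/2
!x <-> ((y || x) || x) = 1/2 <-> 1/2 = 1
((x || y) -> (y -> y)) -> (!x <-> ((y || x) || x)) = 1 -> 1 = 1
((y <-> y) || (!(x -> x) -> (y <-> (x || x)))) <-> (((x || y) -> (y -> y)) -> (!x <-> ((y || x) || x))) = 1 <-> 1 = 1
(((x || y) <-> (!!y <-> ((x || y) -> y))) <-> !(x || (!x <-> !x))) <-> (((y <-> y) || (!(x -> x) -> (y <-> (x || x)))) <-> (((x || y) -> (y -> y)) -> (!x <-> ((y || x) || x)))) = 0 <-> 1 = 0
((!(y || x) -> !x) <-> ((!y || ((y -> y) <-> (x <-> y))) <-> ((x <-> (y -> x)) || (!x -> !y)))) -> ((((x || y) <-> (!!y <-> ((x || y) -> y))) <-> !(x || (!x <-> !x))) <-> (((y <-> y) || (!(x -> x) -> (y <-> (x || x)))) <-> (((x || y) -> (y -> y)) -> (!x <-> ((y || x) || x))))) = 5/6 -> 0 = 1/6

1/6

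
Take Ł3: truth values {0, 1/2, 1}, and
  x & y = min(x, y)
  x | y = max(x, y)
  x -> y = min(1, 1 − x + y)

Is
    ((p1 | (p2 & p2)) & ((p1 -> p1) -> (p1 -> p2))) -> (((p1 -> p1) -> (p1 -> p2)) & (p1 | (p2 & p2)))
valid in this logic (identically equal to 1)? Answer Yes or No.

Yes

p1 = 0, p2 = 0 ↦ 1
p1 = 0, p2 = 1/2 ↦ 1
p1 = 0, p2 = 1 ↦ 1
p1 = 1/2, p2 = 0 ↦ 1
p1 = 1/2, p2 = 1/2 ↦ 1
p1 = 1/2, p2 = 1 ↦ 1
p1 = 1, p2 = 0 ↦ 1
p1 = 1, p2 = 1/2 ↦ 1
p1 = 1, p2 = 1 ↦ 1
Every assignment gives a value ≥ 1.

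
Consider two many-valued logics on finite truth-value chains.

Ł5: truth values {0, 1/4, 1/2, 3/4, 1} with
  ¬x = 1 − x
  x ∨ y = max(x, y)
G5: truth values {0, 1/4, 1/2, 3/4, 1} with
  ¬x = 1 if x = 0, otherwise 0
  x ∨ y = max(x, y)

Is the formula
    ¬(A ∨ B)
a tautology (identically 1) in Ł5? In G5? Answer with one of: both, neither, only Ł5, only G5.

neither

In Ł5: at A = 0, B = 1/4 the value is 3/4 — not a tautology.
In G5: at A = 0, B = 1/4 the value is 0 — not a tautology.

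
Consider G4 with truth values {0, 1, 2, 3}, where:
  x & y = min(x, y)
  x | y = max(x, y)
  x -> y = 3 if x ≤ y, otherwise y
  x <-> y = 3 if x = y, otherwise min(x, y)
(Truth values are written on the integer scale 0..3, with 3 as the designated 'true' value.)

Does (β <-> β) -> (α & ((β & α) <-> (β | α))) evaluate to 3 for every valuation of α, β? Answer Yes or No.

Counterexample: take α = 0, β = 0.
β <-> β = 0 <-> 0 = 3
β & α = 0 & 0 = 0
β | α = 0 | 0 = 0
(β & α) <-> (β | α) = 0 <-> 0 = 3
α & ((β & α) <-> (β | α)) = 0 & 3 = 0
(β <-> β) -> (α & ((β & α) <-> (β | α))) = 3 -> 0 = 0
This gives 0 ≠ 3.

No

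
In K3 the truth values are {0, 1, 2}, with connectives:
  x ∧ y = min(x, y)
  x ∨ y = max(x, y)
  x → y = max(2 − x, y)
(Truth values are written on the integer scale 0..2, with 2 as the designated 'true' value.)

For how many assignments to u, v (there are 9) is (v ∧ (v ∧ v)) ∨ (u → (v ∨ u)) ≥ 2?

7

u = 0, v = 0 ↦ 2  ≥
u = 0, v = 1 ↦ 2  ≥
u = 0, v = 2 ↦ 2  ≥
u = 1, v = 0 ↦ 1  <
u = 1, v = 1 ↦ 1  <
u = 1, v = 2 ↦ 2  ≥
u = 2, v = 0 ↦ 2  ≥
u = 2, v = 1 ↦ 2  ≥
u = 2, v = 2 ↦ 2  ≥
So 7 of the 9 assignments meet the threshold.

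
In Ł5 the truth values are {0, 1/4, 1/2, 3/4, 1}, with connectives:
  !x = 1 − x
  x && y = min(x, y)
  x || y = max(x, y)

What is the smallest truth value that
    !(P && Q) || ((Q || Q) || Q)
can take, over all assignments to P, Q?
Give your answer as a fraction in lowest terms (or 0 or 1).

Take P = 1/2, Q = 1/2:
P && Q = 1/2 && 1/2 = 1/2
!(P && Q) = !1/2 = 1/2
Q || Q = 1/2 || 1/2 = 1/2
(Q || Q) || Q = 1/2 || 1/2 = 1/2
!(P && Q) || ((Q || Q) || Q) = 1/2 || 1/2 = 1/2
No assignment yields a value below 1/2, so this is the minimum.

1/2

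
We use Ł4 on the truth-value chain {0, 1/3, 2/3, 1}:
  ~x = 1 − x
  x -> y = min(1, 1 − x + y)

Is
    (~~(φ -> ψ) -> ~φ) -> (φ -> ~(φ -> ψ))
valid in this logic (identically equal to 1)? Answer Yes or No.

Yes

φ = 0, ψ = 0 ↦ 1
φ = 0, ψ = 1/3 ↦ 1
φ = 0, ψ = 2/3 ↦ 1
φ = 0, ψ = 1 ↦ 1
φ = 1/3, ψ = 0 ↦ 1
φ = 1/3, ψ = 1/3 ↦ 1
φ = 1/3, ψ = 2/3 ↦ 1
φ = 1/3, ψ = 1 ↦ 1
φ = 2/3, ψ = 0 ↦ 1
φ = 2/3, ψ = 1/3 ↦ 1
φ = 2/3, ψ = 2/3 ↦ 1
φ = 2/3, ψ = 1 ↦ 1
φ = 1, ψ = 0 ↦ 1
φ = 1, ψ = 1/3 ↦ 1
φ = 1, ψ = 2/3 ↦ 1
φ = 1, ψ = 1 ↦ 1
Every assignment gives a value ≥ 1.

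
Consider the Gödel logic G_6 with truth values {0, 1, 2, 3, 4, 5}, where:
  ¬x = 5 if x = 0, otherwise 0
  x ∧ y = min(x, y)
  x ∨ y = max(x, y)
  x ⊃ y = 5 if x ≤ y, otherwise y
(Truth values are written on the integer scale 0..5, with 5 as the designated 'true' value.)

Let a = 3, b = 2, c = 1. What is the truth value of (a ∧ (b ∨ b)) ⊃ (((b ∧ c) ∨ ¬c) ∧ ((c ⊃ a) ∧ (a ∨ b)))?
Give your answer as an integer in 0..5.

b ∨ b = 2 ∨ 2 = 2
a ∧ (b ∨ b) = 3 ∧ 2 = 2
b ∧ c = 2 ∧ 1 = 1
¬c = ¬1 = 0
(b ∧ c) ∨ ¬c = 1 ∨ 0 = 1
c ⊃ a = 1 ⊃ 3 = 5
a ∨ b = 3 ∨ 2 = 3
(c ⊃ a) ∧ (a ∨ b) = 5 ∧ 3 = 3
((b ∧ c) ∨ ¬c) ∧ ((c ⊃ a) ∧ (a ∨ b)) = 1 ∧ 3 = 1
(a ∧ (b ∨ b)) ⊃ (((b ∧ c) ∨ ¬c) ∧ ((c ⊃ a) ∧ (a ∨ b))) = 2 ⊃ 1 = 1

1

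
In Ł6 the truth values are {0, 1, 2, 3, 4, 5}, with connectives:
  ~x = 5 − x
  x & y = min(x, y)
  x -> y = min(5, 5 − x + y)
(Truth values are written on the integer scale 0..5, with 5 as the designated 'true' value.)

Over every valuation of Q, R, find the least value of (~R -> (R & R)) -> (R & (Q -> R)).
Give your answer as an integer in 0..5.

3

Take Q = 0, R = 2:
~R = ~2 = 3
R & R = 2 & 2 = 2
~R -> (R & R) = 3 -> 2 = 4
Q -> R = 0 -> 2 = 5
R & (Q -> R) = 2 & 5 = 2
(~R -> (R & R)) -> (R & (Q -> R)) = 4 -> 2 = 3
No assignment yields a value below 3, so this is the minimum.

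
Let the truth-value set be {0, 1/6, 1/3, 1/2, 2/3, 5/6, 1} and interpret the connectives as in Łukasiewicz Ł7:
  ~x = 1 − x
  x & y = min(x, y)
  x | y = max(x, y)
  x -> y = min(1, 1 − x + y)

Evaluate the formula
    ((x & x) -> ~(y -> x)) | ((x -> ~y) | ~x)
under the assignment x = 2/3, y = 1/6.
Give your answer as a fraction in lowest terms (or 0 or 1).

x & x = 2/3 & 2/3 = 2/3
y -> x = 1/6 -> 2/3 = 1
~(y -> x) = ~1 = 0
(x & x) -> ~(y -> x) = 2/3 -> 0 = 1/3
~y = ~1/6 = 5/6
x -> ~y = 2/3 -> 5/6 = 1
~x = ~2/3 = 1/3
(x -> ~y) | ~x = 1 | 1/3 = 1
((x & x) -> ~(y -> x)) | ((x -> ~y) | ~x) = 1/3 | 1 = 1

1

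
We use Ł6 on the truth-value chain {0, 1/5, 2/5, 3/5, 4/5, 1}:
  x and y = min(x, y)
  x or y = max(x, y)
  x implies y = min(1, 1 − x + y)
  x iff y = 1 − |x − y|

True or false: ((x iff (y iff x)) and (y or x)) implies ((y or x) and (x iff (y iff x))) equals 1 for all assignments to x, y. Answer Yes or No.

At x = 4/5, y = 0, for instance:
y iff x = 0 iff 4/5 = 1/5
x iff (y iff x) = 4/5 iff 1/5 = 2/5
y or x = 0 or 4/5 = 4/5
(x iff (y iff x)) and (y or x) = 2/5 and 4/5 = 2/5
(y or x) and (x iff (y iff x)) = 4/5 and 2/5 = 2/5
((x iff (y iff x)) and (y or x)) implies ((y or x) and (x iff (y iff x))) = 2/5 implies 2/5 = 1
and checking the remaining 35 assignments likewise gives ≥ 1 in every case.

Yes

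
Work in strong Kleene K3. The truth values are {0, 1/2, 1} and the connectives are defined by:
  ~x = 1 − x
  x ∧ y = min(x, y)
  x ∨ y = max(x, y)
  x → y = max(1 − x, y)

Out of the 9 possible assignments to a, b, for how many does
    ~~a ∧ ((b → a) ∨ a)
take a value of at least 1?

3

a = 0, b = 0 ↦ 0  <
a = 0, b = 1/2 ↦ 0  <
a = 0, b = 1 ↦ 0  <
a = 1/2, b = 0 ↦ 1/2  <
a = 1/2, b = 1/2 ↦ 1/2  <
a = 1/2, b = 1 ↦ 1/2  <
a = 1, b = 0 ↦ 1  ≥
a = 1, b = 1/2 ↦ 1  ≥
a = 1, b = 1 ↦ 1  ≥
So 3 of the 9 assignments meet the threshold.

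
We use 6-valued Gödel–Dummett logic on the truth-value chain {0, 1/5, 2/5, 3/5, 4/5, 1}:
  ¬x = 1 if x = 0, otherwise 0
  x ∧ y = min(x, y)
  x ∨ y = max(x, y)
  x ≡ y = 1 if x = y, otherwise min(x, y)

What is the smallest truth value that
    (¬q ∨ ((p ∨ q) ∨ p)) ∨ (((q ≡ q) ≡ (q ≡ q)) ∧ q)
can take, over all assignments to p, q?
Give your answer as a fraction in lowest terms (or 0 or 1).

1/5

Take p = 0, q = 1/5:
¬q = ¬1/5 = 0
p ∨ q = 0 ∨ 1/5 = 1/5
(p ∨ q) ∨ p = 1/5 ∨ 0 = 1/5
¬q ∨ ((p ∨ q) ∨ p) = 0 ∨ 1/5 = 1/5
q ≡ q = 1/5 ≡ 1/5 = 1
q ≡ q = 1/5 ≡ 1/5 = 1
(q ≡ q) ≡ (q ≡ q) = 1 ≡ 1 = 1
((q ≡ q) ≡ (q ≡ q)) ∧ q = 1 ∧ 1/5 = 1/5
(¬q ∨ ((p ∨ q) ∨ p)) ∨ (((q ≡ q) ≡ (q ≡ q)) ∧ q) = 1/5 ∨ 1/5 = 1/5
No assignment yields a value below 1/5, so this is the minimum.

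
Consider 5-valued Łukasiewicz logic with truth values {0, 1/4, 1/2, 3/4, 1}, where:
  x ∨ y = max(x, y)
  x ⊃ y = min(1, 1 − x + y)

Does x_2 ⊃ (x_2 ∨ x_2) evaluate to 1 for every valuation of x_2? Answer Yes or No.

Yes

x_2 = 0 ↦ 1
x_2 = 1/4 ↦ 1
x_2 = 1/2 ↦ 1
x_2 = 3/4 ↦ 1
x_2 = 1 ↦ 1
Every assignment gives a value ≥ 1.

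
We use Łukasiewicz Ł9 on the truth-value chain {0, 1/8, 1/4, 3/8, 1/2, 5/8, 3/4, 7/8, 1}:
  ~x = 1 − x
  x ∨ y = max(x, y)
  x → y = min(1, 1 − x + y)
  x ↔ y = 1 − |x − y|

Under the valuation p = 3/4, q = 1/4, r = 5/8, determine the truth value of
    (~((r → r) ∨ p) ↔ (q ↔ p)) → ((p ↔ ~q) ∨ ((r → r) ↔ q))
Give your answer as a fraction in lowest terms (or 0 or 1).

1

r → r = 5/8 → 5/8 = 1
(r → r) ∨ p = 1 ∨ 3/4 = 1
~((r → r) ∨ p) = ~1 = 0
q ↔ p = 1/4 ↔ 3/4 = 1/2
~((r → r) ∨ p) ↔ (q ↔ p) = 0 ↔ 1/2 = 1/2
~q = ~1/4 = 3/4
p ↔ ~q = 3/4 ↔ 3/4 = 1
r → r = 5/8 → 5/8 = 1
(r → r) ↔ q = 1 ↔ 1/4 = 1/4
(p ↔ ~q) ∨ ((r → r) ↔ q) = 1 ∨ 1/4 = 1
(~((r → r) ∨ p) ↔ (q ↔ p)) → ((p ↔ ~q) ∨ ((r → r) ↔ q)) = 1/2 → 1 = 1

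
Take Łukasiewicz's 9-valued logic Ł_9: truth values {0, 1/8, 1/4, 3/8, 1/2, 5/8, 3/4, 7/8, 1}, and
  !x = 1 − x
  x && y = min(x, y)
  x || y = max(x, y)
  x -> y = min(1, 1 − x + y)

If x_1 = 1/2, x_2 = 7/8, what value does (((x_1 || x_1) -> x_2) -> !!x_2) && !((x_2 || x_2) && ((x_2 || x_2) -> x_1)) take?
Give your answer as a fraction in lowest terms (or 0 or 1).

3/8

x_1 || x_1 = 1/2 || 1/2 = 1/2
(x_1 || x_1) -> x_2 = 1/2 -> 7/8 = 1
!x_2 = !7/8 = 1/8
!!x_2 = !1/8 = 7/8
((x_1 || x_1) -> x_2) -> !!x_2 = 1 -> 7/8 = 7/8
x_2 || x_2 = 7/8 || 7/8 = 7/8
x_2 || x_2 = 7/8 || 7/8 = 7/8
(x_2 || x_2) -> x_1 = 7/8 -> 1/2 = 5/8
(x_2 || x_2) && ((x_2 || x_2) -> x_1) = 7/8 && 5/8 = 5/8
!((x_2 || x_2) && ((x_2 || x_2) -> x_1)) = !5/8 = 3/8
(((x_1 || x_1) -> x_2) -> !!x_2) && !((x_2 || x_2) && ((x_2 || x_2) -> x_1)) = 7/8 && 3/8 = 3/8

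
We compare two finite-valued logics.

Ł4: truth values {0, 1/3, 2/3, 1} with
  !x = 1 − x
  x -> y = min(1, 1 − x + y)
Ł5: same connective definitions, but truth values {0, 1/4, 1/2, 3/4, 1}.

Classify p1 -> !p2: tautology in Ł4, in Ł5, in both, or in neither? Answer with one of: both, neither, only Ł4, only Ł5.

In Ł4: at p1 = 1/3, p2 = 1 the value is 2/3 — not a tautology.
In Ł5: at p1 = 1/4, p2 = 1 the value is 3/4 — not a tautology.

neither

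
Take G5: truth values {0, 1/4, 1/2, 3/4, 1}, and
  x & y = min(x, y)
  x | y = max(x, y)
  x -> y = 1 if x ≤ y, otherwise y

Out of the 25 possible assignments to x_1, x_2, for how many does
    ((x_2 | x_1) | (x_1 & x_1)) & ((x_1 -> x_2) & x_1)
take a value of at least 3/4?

value 1: 1 assignment (counts)
value 3/4: 3 assignments (counts)
value 1/2: 5 assignments
value 1/4: 7 assignments
value 0: 9 assignments
So 4 of the 25 assignments meet the threshold.

4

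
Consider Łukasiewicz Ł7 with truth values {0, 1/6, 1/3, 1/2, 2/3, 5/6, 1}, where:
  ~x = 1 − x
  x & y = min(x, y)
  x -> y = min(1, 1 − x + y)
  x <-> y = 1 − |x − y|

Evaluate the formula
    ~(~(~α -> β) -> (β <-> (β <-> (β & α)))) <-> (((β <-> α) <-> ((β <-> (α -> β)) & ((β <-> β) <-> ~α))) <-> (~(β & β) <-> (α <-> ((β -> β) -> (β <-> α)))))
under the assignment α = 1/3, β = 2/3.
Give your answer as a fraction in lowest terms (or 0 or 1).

1/3

~α = ~1/3 = 2/3
~α -> β = 2/3 -> 2/3 = 1
~(~α -> β) = ~1 = 0
β & α = 2/3 & 1/3 = 1/3
β <-> (β & α) = 2/3 <-> 1/3 = 2/3
β <-> (β <-> (β & α)) = 2/3 <-> 2/3 = 1
~(~α -> β) -> (β <-> (β <-> (β & α))) = 0 -> 1 = 1
~(~(~α -> β) -> (β <-> (β <-> (β & α)))) = ~1 = 0
β <-> α = 2/3 <-> 1/3 = 2/3
α -> β = 1/3 -> 2/3 = 1
β <-> (α -> β) = 2/3 <-> 1 = 2/3
β <-> β = 2/3 <-> 2/3 = 1
~α = ~1/3 = 2/3
(β <-> β) <-> ~α = 1 <-> 2/3 = 2/3
(β <-> (α -> β)) & ((β <-> β) <-> ~α) = 2/3 & 2/3 = 2/3
(β <-> α) <-> ((β <-> (α -> β)) & ((β <-> β) <-> ~α)) = 2/3 <-> 2/3 = 1
β & β = 2/3 & 2/3 = 2/3
~(β & β) = ~2/3 = 1/3
β -> β = 2/3 -> 2/3 = 1
β <-> α = 2/3 <-> 1/3 = 2/3
(β -> β) -> (β <-> α) = 1 -> 2/3 = 2/3
α <-> ((β -> β) -> (β <-> α)) = 1/3 <-> 2/3 = 2/3
~(β & β) <-> (α <-> ((β -> β) -> (β <-> α))) = 1/3 <-> 2/3 = 2/3
((β <-> α) <-> ((β <-> (α -> β)) & ((β <-> β) <-> ~α))) <-> (~(β & β) <-> (α <-> ((β -> β) -> (β <-> α)))) = 1 <-> 2/3 = 2/3
~(~(~α -> β) -> (β <-> (β <-> (β & α)))) <-> (((β <-> α) <-> ((β <-> (α -> β)) & ((β <-> β) <-> ~α))) <-> (~(β & β) <-> (α <-> ((β -> β) -> (β <-> α))))) = 0 <-> 2/3 = 1/3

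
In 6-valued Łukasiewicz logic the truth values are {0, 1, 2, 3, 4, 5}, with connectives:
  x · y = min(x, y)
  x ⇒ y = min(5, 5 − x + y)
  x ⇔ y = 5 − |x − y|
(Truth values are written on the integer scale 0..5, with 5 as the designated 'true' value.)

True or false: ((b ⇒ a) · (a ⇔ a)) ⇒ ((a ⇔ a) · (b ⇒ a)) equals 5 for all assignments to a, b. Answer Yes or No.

Yes

At a = 2, b = 1, for instance:
b ⇒ a = 1 ⇒ 2 = 5
a ⇔ a = 2 ⇔ 2 = 5
(b ⇒ a) · (a ⇔ a) = 5 · 5 = 5
(a ⇔ a) · (b ⇒ a) = 5 · 5 = 5
((b ⇒ a) · (a ⇔ a)) ⇒ ((a ⇔ a) · (b ⇒ a)) = 5 ⇒ 5 = 5
and checking the remaining 35 assignments likewise gives ≥ 5 in every case.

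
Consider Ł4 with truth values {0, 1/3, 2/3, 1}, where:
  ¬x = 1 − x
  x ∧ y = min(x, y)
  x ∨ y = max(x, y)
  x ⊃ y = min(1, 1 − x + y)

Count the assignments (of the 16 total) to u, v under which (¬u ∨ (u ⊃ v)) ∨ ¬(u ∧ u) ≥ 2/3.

u = 0, v = 0 ↦ 1  ≥
u = 0, v = 1/3 ↦ 1  ≥
u = 0, v = 2/3 ↦ 1  ≥
u = 0, v = 1 ↦ 1  ≥
u = 1/3, v = 0 ↦ 2/3  ≥
u = 1/3, v = 1/3 ↦ 1  ≥
u = 1/3, v = 2/3 ↦ 1  ≥
u = 1/3, v = 1 ↦ 1  ≥
u = 2/3, v = 0 ↦ 1/3  <
u = 2/3, v = 1/3 ↦ 2/3  ≥
u = 2/3, v = 2/3 ↦ 1  ≥
u = 2/3, v = 1 ↦ 1  ≥
u = 1, v = 0 ↦ 0  <
u = 1, v = 1/3 ↦ 1/3  <
u = 1, v = 2/3 ↦ 2/3  ≥
u = 1, v = 1 ↦ 1  ≥
So 13 of the 16 assignments meet the threshold.

13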